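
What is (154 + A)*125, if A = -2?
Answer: 19000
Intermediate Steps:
(154 + A)*125 = (154 - 2)*125 = 152*125 = 19000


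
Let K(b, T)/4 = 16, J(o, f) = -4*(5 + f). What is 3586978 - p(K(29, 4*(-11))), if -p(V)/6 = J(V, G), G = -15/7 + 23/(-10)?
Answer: 125543762/35 ≈ 3.5870e+6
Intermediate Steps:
G = -311/70 (G = -15*⅐ + 23*(-⅒) = -15/7 - 23/10 = -311/70 ≈ -4.4429)
J(o, f) = -20 - 4*f
K(b, T) = 64 (K(b, T) = 4*16 = 64)
p(V) = 468/35 (p(V) = -6*(-20 - 4*(-311/70)) = -6*(-20 + 622/35) = -6*(-78/35) = 468/35)
3586978 - p(K(29, 4*(-11))) = 3586978 - 1*468/35 = 3586978 - 468/35 = 125543762/35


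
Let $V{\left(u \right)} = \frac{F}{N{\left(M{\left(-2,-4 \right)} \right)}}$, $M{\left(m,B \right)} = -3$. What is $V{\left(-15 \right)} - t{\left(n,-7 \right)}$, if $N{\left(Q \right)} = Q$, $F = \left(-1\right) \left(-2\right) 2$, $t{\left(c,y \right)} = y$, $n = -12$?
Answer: $\frac{17}{3} \approx 5.6667$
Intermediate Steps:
$F = 4$ ($F = 2 \cdot 2 = 4$)
$V{\left(u \right)} = - \frac{4}{3}$ ($V{\left(u \right)} = \frac{4}{-3} = 4 \left(- \frac{1}{3}\right) = - \frac{4}{3}$)
$V{\left(-15 \right)} - t{\left(n,-7 \right)} = - \frac{4}{3} - -7 = - \frac{4}{3} + 7 = \frac{17}{3}$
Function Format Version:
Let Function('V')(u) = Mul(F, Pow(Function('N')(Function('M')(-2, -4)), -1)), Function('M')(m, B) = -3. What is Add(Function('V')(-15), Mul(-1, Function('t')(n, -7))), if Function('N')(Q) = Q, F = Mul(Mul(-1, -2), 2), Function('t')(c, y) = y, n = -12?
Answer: Rational(17, 3) ≈ 5.6667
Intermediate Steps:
F = 4 (F = Mul(2, 2) = 4)
Function('V')(u) = Rational(-4, 3) (Function('V')(u) = Mul(4, Pow(-3, -1)) = Mul(4, Rational(-1, 3)) = Rational(-4, 3))
Add(Function('V')(-15), Mul(-1, Function('t')(n, -7))) = Add(Rational(-4, 3), Mul(-1, -7)) = Add(Rational(-4, 3), 7) = Rational(17, 3)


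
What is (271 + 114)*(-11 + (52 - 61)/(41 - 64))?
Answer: -93940/23 ≈ -4084.3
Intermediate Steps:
(271 + 114)*(-11 + (52 - 61)/(41 - 64)) = 385*(-11 - 9/(-23)) = 385*(-11 - 9*(-1/23)) = 385*(-11 + 9/23) = 385*(-244/23) = -93940/23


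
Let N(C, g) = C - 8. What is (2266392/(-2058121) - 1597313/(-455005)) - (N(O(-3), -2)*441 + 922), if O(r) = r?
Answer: 3681589296618958/936455345605 ≈ 3931.4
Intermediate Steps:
N(C, g) = -8 + C
(2266392/(-2058121) - 1597313/(-455005)) - (N(O(-3), -2)*441 + 922) = (2266392/(-2058121) - 1597313/(-455005)) - ((-8 - 3)*441 + 922) = (2266392*(-1/2058121) - 1597313*(-1/455005)) - (-11*441 + 922) = (-2266392/2058121 + 1597313/455005) - (-4851 + 922) = 2256243736913/936455345605 - 1*(-3929) = 2256243736913/936455345605 + 3929 = 3681589296618958/936455345605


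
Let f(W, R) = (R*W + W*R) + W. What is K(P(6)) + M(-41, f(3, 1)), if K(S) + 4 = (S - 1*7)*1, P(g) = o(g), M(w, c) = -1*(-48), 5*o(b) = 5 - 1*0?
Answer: 38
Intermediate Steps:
f(W, R) = W + 2*R*W (f(W, R) = (R*W + R*W) + W = 2*R*W + W = W + 2*R*W)
o(b) = 1 (o(b) = (5 - 1*0)/5 = (5 + 0)/5 = (⅕)*5 = 1)
M(w, c) = 48
P(g) = 1
K(S) = -11 + S (K(S) = -4 + (S - 1*7)*1 = -4 + (S - 7)*1 = -4 + (-7 + S)*1 = -4 + (-7 + S) = -11 + S)
K(P(6)) + M(-41, f(3, 1)) = (-11 + 1) + 48 = -10 + 48 = 38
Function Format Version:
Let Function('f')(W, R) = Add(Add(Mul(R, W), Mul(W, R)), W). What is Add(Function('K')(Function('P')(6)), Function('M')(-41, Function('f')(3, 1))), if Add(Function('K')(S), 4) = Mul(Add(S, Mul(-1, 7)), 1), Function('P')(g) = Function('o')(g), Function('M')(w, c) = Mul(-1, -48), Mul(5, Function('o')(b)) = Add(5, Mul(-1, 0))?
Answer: 38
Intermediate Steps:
Function('f')(W, R) = Add(W, Mul(2, R, W)) (Function('f')(W, R) = Add(Add(Mul(R, W), Mul(R, W)), W) = Add(Mul(2, R, W), W) = Add(W, Mul(2, R, W)))
Function('o')(b) = 1 (Function('o')(b) = Mul(Rational(1, 5), Add(5, Mul(-1, 0))) = Mul(Rational(1, 5), Add(5, 0)) = Mul(Rational(1, 5), 5) = 1)
Function('M')(w, c) = 48
Function('P')(g) = 1
Function('K')(S) = Add(-11, S) (Function('K')(S) = Add(-4, Mul(Add(S, Mul(-1, 7)), 1)) = Add(-4, Mul(Add(S, -7), 1)) = Add(-4, Mul(Add(-7, S), 1)) = Add(-4, Add(-7, S)) = Add(-11, S))
Add(Function('K')(Function('P')(6)), Function('M')(-41, Function('f')(3, 1))) = Add(Add(-11, 1), 48) = Add(-10, 48) = 38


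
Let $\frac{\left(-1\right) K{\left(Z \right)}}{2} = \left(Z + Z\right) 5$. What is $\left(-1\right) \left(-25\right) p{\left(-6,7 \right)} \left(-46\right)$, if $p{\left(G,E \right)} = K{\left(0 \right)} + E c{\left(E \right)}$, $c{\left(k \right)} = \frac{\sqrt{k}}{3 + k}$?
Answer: $- 805 \sqrt{7} \approx -2129.8$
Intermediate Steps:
$K{\left(Z \right)} = - 20 Z$ ($K{\left(Z \right)} = - 2 \left(Z + Z\right) 5 = - 2 \cdot 2 Z 5 = - 2 \cdot 10 Z = - 20 Z$)
$c{\left(k \right)} = \frac{\sqrt{k}}{3 + k}$
$p{\left(G,E \right)} = \frac{E^{\frac{3}{2}}}{3 + E}$ ($p{\left(G,E \right)} = \left(-20\right) 0 + E \frac{\sqrt{E}}{3 + E} = 0 + \frac{E^{\frac{3}{2}}}{3 + E} = \frac{E^{\frac{3}{2}}}{3 + E}$)
$\left(-1\right) \left(-25\right) p{\left(-6,7 \right)} \left(-46\right) = \left(-1\right) \left(-25\right) \frac{7^{\frac{3}{2}}}{3 + 7} \left(-46\right) = 25 \frac{7 \sqrt{7}}{10} \left(-46\right) = \frac{35 \sqrt{7}}{2} \left(-46\right) = - 805 \sqrt{7}$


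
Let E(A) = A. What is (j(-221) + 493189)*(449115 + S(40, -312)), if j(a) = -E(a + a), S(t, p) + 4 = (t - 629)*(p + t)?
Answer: 300778747289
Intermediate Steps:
S(t, p) = -4 + (-629 + t)*(p + t) (S(t, p) = -4 + (t - 629)*(p + t) = -4 + (-629 + t)*(p + t))
j(a) = -2*a (j(a) = -(a + a) = -2*a)
(j(-221) + 493189)*(449115 + S(40, -312)) = (-2*(-221) + 493189)*(449115 + (-4 + 40² - 629*(-312) - 629*40 - 312*40)) = (442 + 493189)*(449115 + (-4 + 1600 + 196248 - 25160 - 12480)) = 493631*(449115 + 160204) = 493631*609319 = 300778747289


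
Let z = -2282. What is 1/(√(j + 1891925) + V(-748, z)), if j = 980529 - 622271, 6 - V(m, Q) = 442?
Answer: 436/2060087 + √2250183/2060087 ≈ 0.00093980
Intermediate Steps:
V(m, Q) = -436 (V(m, Q) = 6 - 1*442 = 6 - 442 = -436)
j = 358258
1/(√(j + 1891925) + V(-748, z)) = 1/(√(358258 + 1891925) - 436) = 1/(√2250183 - 436) = 1/(-436 + √2250183)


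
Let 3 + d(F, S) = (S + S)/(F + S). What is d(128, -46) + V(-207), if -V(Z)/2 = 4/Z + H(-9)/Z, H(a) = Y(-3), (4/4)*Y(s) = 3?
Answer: -34409/8487 ≈ -4.0543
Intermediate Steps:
Y(s) = 3
H(a) = 3
d(F, S) = -3 + 2*S/(F + S) (d(F, S) = -3 + (S + S)/(F + S) = -3 + (2*S)/(F + S) = -3 + 2*S/(F + S))
V(Z) = -14/Z (V(Z) = -2*(4/Z + 3/Z) = -14/Z)
d(128, -46) + V(-207) = (-1*(-46) - 3*128)/(128 - 46) - 14/(-207) = (46 - 384)/82 - 14*(-1/207) = (1/82)*(-338) + 14/207 = -169/41 + 14/207 = -34409/8487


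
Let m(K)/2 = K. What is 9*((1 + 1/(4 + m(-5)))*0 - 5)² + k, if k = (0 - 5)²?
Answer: 250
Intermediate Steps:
m(K) = 2*K
k = 25 (k = (-5)² = 25)
9*((1 + 1/(4 + m(-5)))*0 - 5)² + k = 9*((1 + 1/(4 + 2*(-5)))*0 - 5)² + 25 = 9*((1 + 1/(4 - 10))*0 - 5)² + 25 = 9*((1 + 1/(-6))*0 - 5)² + 25 = 9*((1 - ⅙)*0 - 5)² + 25 = 9*((⅚)*0 - 5)² + 25 = 9*(0 - 5)² + 25 = 9*(-5)² + 25 = 9*25 + 25 = 225 + 25 = 250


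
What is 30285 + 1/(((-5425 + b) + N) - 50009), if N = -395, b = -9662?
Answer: 1983394934/65491 ≈ 30285.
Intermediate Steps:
30285 + 1/(((-5425 + b) + N) - 50009) = 30285 + 1/(((-5425 - 9662) - 395) - 50009) = 30285 + 1/((-15087 - 395) - 50009) = 30285 + 1/(-15482 - 50009) = 30285 + 1/(-65491) = 30285 - 1/65491 = 1983394934/65491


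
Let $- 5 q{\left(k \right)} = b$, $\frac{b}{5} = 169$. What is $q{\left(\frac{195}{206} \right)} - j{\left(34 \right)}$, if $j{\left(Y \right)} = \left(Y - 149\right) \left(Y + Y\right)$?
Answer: $7651$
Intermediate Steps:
$b = 845$ ($b = 5 \cdot 169 = 845$)
$j{\left(Y \right)} = 2 Y \left(-149 + Y\right)$ ($j{\left(Y \right)} = \left(-149 + Y\right) 2 Y = 2 Y \left(-149 + Y\right)$)
$q{\left(k \right)} = -169$ ($q{\left(k \right)} = \left(- \frac{1}{5}\right) 845 = -169$)
$q{\left(\frac{195}{206} \right)} - j{\left(34 \right)} = -169 - 2 \cdot 34 \left(-149 + 34\right) = -169 - 2 \cdot 34 \left(-115\right) = -169 - -7820 = -169 + 7820 = 7651$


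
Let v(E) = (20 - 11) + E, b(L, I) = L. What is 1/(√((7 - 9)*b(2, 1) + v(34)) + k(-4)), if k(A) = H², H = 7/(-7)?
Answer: -1/38 + √39/38 ≈ 0.13803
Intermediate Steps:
H = -1 (H = 7*(-⅐) = -1)
k(A) = 1 (k(A) = (-1)² = 1)
v(E) = 9 + E
1/(√((7 - 9)*b(2, 1) + v(34)) + k(-4)) = 1/(√((7 - 9)*2 + (9 + 34)) + 1) = 1/(√(-2*2 + 43) + 1) = 1/(√(-4 + 43) + 1) = 1/(√39 + 1) = 1/(1 + √39)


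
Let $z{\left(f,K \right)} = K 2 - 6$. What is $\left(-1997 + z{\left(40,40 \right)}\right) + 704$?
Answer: $-1219$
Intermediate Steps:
$z{\left(f,K \right)} = -6 + 2 K$ ($z{\left(f,K \right)} = 2 K - 6 = -6 + 2 K$)
$\left(-1997 + z{\left(40,40 \right)}\right) + 704 = \left(-1997 + \left(-6 + 2 \cdot 40\right)\right) + 704 = \left(-1997 + \left(-6 + 80\right)\right) + 704 = \left(-1997 + 74\right) + 704 = -1923 + 704 = -1219$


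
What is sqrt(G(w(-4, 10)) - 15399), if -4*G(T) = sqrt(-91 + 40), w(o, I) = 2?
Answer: sqrt(-61596 - I*sqrt(51))/2 ≈ 0.0071936 - 124.09*I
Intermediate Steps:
G(T) = -I*sqrt(51)/4 (G(T) = -sqrt(-91 + 40)/4 = -I*sqrt(51)/4)
sqrt(G(w(-4, 10)) - 15399) = sqrt(-I*sqrt(51)/4 - 15399) = sqrt(-15399 - I*sqrt(51)/4)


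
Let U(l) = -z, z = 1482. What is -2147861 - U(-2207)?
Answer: -2146379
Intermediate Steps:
U(l) = -1482 (U(l) = -1*1482 = -1482)
-2147861 - U(-2207) = -2147861 - 1*(-1482) = -2147861 + 1482 = -2146379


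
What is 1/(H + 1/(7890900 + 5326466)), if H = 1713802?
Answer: 13217366/22651948285533 ≈ 5.8350e-7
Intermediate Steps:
1/(H + 1/(7890900 + 5326466)) = 1/(1713802 + 1/(7890900 + 5326466)) = 1/(1713802 + 1/13217366) = 1/(22651948285533/13217366) = 13217366/22651948285533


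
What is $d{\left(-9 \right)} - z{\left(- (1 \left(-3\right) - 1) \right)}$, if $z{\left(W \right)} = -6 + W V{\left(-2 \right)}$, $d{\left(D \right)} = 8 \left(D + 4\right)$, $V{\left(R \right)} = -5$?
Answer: $-14$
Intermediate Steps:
$d{\left(D \right)} = 32 + 8 D$ ($d{\left(D \right)} = 8 \left(4 + D\right) = 32 + 8 D$)
$z{\left(W \right)} = -6 - 5 W$ ($z{\left(W \right)} = -6 + W \left(-5\right) = -6 - 5 W$)
$d{\left(-9 \right)} - z{\left(- (1 \left(-3\right) - 1) \right)} = \left(32 + 8 \left(-9\right)\right) - \left(-6 - 5 \left(- (1 \left(-3\right) - 1)\right)\right) = \left(32 - 72\right) - \left(-6 - 5 \left(- (-3 - 1)\right)\right) = -40 - \left(-6 - 5 \left(\left(-1\right) \left(-4\right)\right)\right) = -40 - \left(-6 - 20\right) = -40 - -26 = -40 + 26 = -14$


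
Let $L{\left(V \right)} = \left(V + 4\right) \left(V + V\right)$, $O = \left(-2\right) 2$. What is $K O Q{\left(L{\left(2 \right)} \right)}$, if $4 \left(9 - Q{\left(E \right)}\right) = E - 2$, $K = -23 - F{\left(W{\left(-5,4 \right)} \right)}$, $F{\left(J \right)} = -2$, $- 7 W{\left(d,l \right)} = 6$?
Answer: $294$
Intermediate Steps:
$W{\left(d,l \right)} = - \frac{6}{7}$ ($W{\left(d,l \right)} = \left(- \frac{1}{7}\right) 6 = - \frac{6}{7}$)
$K = -21$ ($K = -23 - -2 = -23 + 2 = -21$)
$O = -4$
$L{\left(V \right)} = 2 V \left(4 + V\right)$ ($L{\left(V \right)} = \left(4 + V\right) 2 V = 2 V \left(4 + V\right)$)
$Q{\left(E \right)} = \frac{19}{2} - \frac{E}{4}$ ($Q{\left(E \right)} = 9 - \frac{E - 2}{4} = 9 - \frac{-2 + E}{4} = 9 - \left(- \frac{1}{2} + \frac{E}{4}\right) = \frac{19}{2} - \frac{E}{4}$)
$K O Q{\left(L{\left(2 \right)} \right)} = \left(-21\right) \left(-4\right) \left(\frac{19}{2} - \frac{2 \cdot 2 \left(4 + 2\right)}{4}\right) = 84 \left(\frac{19}{2} - \frac{2 \cdot 2 \cdot 6}{4}\right) = 84 \left(\frac{19}{2} - 6\right) = 84 \cdot \frac{7}{2} = 294$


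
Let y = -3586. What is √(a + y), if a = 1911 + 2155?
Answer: 4*√30 ≈ 21.909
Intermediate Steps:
a = 4066
√(a + y) = √(4066 - 3586) = √480 = 4*√30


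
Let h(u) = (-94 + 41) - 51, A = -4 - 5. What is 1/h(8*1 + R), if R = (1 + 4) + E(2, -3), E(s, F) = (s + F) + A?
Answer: -1/104 ≈ -0.0096154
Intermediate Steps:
A = -9
E(s, F) = -9 + F + s (E(s, F) = (s + F) - 9 = (F + s) - 9 = -9 + F + s)
R = -5 (R = (1 + 4) + (-9 - 3 + 2) = 5 - 10 = -5)
h(u) = -104 (h(u) = -53 - 51 = -104)
1/h(8*1 + R) = 1/(-104) = -1/104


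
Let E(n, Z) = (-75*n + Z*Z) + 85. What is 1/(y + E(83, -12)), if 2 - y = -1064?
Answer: -1/4930 ≈ -0.00020284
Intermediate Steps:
y = 1066 (y = 2 - 1*(-1064) = 2 + 1064 = 1066)
E(n, Z) = 85 + Z² - 75*n (E(n, Z) = (-75*n + Z²) + 85 = (Z² - 75*n) + 85 = 85 + Z² - 75*n)
1/(y + E(83, -12)) = 1/(1066 + (85 + (-12)² - 75*83)) = 1/(1066 + (85 + 144 - 6225)) = 1/(1066 - 5996) = 1/(-4930) = -1/4930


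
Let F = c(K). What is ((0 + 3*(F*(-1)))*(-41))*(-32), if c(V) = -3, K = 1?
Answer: 11808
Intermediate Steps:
F = -3
((0 + 3*(F*(-1)))*(-41))*(-32) = ((0 + 3*(-3*(-1)))*(-41))*(-32) = ((0 + 3*3)*(-41))*(-32) = ((0 + 9)*(-41))*(-32) = (9*(-41))*(-32) = -369*(-32) = 11808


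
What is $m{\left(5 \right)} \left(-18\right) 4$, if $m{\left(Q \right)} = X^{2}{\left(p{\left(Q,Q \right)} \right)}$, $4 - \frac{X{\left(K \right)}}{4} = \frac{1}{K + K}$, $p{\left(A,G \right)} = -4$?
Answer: $-19602$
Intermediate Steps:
$X{\left(K \right)} = 16 - \frac{2}{K}$ ($X{\left(K \right)} = 16 - \frac{4}{K + K} = 16 - \frac{4}{2 K} = 16 - 4 \frac{1}{2 K} = 16 - \frac{2}{K}$)
$m{\left(Q \right)} = \frac{1089}{4}$ ($m{\left(Q \right)} = \left(16 - \frac{2}{-4}\right)^{2} = \left(16 - - \frac{1}{2}\right)^{2} = \left(16 + \frac{1}{2}\right)^{2} = \left(\frac{33}{2}\right)^{2} = \frac{1089}{4}$)
$m{\left(5 \right)} \left(-18\right) 4 = \frac{1089}{4} \left(-18\right) 4 = \left(- \frac{9801}{2}\right) 4 = -19602$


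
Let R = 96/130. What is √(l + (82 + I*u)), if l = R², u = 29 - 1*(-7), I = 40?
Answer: √6432754/65 ≈ 39.020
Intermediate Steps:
u = 36 (u = 29 + 7 = 36)
R = 48/65 (R = 96*(1/130) = 48/65 ≈ 0.73846)
l = 2304/4225 (l = (48/65)² = 2304/4225 ≈ 0.54533)
√(l + (82 + I*u)) = √(2304/4225 + (82 + 40*36)) = √(2304/4225 + (82 + 1440)) = √(2304/4225 + 1522) = √(6432754/4225) = √6432754/65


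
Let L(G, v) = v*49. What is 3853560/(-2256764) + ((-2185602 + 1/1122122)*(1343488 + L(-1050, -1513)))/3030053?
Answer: -1756385527737207281634903/1918299687735125006 ≈ -9.1560e+5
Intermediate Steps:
L(G, v) = 49*v
3853560/(-2256764) + ((-2185602 + 1/1122122)*(1343488 + L(-1050, -1513)))/3030053 = 3853560/(-2256764) + ((-2185602 + 1/1122122)*(1343488 + 49*(-1513)))/3030053 = 3853560*(-1/2256764) + ((-2185602 + 1/1122122)*(1343488 - 74137))*(1/3030053) = -963390/564191 - 2452512087443/1122122*1269351*(1/3030053) = -963390/564191 - 3113098670707859493/1122122*1/3030053 = -963390/564191 - 3113098670707859493/3400089132466 = -1756385527737207281634903/1918299687735125006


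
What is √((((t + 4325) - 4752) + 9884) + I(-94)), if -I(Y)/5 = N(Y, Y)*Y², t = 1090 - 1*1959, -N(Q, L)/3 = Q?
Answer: 2*I*√3112543 ≈ 3528.5*I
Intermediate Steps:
N(Q, L) = -3*Q
t = -869 (t = 1090 - 1959 = -869)
I(Y) = 15*Y³ (I(Y) = -5*(-3*Y)*Y² = -(-15)*Y³ = 15*Y³)
√((((t + 4325) - 4752) + 9884) + I(-94)) = √((((-869 + 4325) - 4752) + 9884) + 15*(-94)³) = √(((3456 - 4752) + 9884) + 15*(-830584)) = √((-1296 + 9884) - 12458760) = √(8588 - 12458760) = √(-12450172) = 2*I*√3112543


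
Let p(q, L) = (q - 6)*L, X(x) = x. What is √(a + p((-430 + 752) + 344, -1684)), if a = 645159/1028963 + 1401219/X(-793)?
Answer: I*√25950645222072711630/4828211 ≈ 1055.1*I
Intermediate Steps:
p(q, L) = L*(-6 + q) (p(q, L) = (-6 + q)*L = L*(-6 + q))
a = -8528348490/4828211 (a = 645159/1028963 + 1401219/(-793) = 645159*(1/1028963) + 1401219*(-1/793) = 645159/1028963 - 1401219/793 = -8528348490/4828211 ≈ -1766.4)
√(a + p((-430 + 752) + 344, -1684)) = √(-8528348490/4828211 - 1684*(-6 + ((-430 + 752) + 344))) = √(-8528348490/4828211 - 1684*(-6 + (322 + 344))) = √(-8528348490/4828211 - 1684*(-6 + 666)) = √(-8528348490/4828211 - 1684*660) = √(-8528348490/4828211 - 1111440) = √(-5374795182330/4828211) = I*√25950645222072711630/4828211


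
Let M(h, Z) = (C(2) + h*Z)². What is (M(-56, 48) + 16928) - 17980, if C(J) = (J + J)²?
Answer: 7138532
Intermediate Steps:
C(J) = 4*J² (C(J) = (2*J)² = 4*J²)
M(h, Z) = (16 + Z*h)² (M(h, Z) = (4*2² + h*Z)² = (4*4 + Z*h)² = (16 + Z*h)²)
(M(-56, 48) + 16928) - 17980 = ((16 + 48*(-56))² + 16928) - 17980 = ((16 - 2688)² + 16928) - 17980 = ((-2672)² + 16928) - 17980 = (7139584 + 16928) - 17980 = 7156512 - 17980 = 7138532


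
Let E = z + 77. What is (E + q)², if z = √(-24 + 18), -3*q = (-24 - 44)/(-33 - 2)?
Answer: 64206139/11025 + 16034*I*√6/105 ≈ 5823.7 + 374.05*I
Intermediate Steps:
q = -68/105 (q = -(-24 - 44)/(3*(-33 - 2)) = -(-68)/(3*(-35)) = -(-68)*(-1)/(3*35) = -⅓*68/35 = -68/105 ≈ -0.64762)
z = I*√6 (z = √(-6) = I*√6 ≈ 2.4495*I)
E = 77 + I*√6 (E = I*√6 + 77 = 77 + I*√6 ≈ 77.0 + 2.4495*I)
(E + q)² = ((77 + I*√6) - 68/105)² = (8017/105 + I*√6)²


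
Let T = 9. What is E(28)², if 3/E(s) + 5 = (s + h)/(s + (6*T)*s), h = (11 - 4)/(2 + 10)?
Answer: 62726400/172948801 ≈ 0.36269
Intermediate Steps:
h = 7/12 ≈ 0.58333
E(s) = 3/(-5 + (7/12 + s)/(55*s)) (E(s) = 3/(-5 + (s + 7/12)/(s + (6*9)*s)) = 3/(-5 + (7/12 + s)/(s + 54*s)) = 3/(-5 + (7/12 + s)/((55*s))) = 3/(-5 + (7/12 + s)*(1/(55*s))) = 3/(-5 + (7/12 + s)/(55*s)))
E(28)² = (-1980*28/(-7 + 3288*28))² = (-1980*28/(-7 + 92064))² = (-1980*28/92057)² = (-1980*28*1/92057)² = (-7920/13151)² = 62726400/172948801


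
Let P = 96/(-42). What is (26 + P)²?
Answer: 27556/49 ≈ 562.37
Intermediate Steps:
P = -16/7 (P = 96*(-1/42) = -16/7 ≈ -2.2857)
(26 + P)² = (26 - 16/7)² = (166/7)² = 27556/49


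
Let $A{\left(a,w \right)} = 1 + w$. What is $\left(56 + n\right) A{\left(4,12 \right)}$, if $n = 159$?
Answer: $2795$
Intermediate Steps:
$\left(56 + n\right) A{\left(4,12 \right)} = \left(56 + 159\right) \left(1 + 12\right) = 215 \cdot 13 = 2795$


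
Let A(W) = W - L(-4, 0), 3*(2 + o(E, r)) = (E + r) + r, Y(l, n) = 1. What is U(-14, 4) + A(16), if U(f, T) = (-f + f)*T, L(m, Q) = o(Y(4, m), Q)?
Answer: 53/3 ≈ 17.667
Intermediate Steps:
o(E, r) = -2 + E/3 + 2*r/3 (o(E, r) = -2 + ((E + r) + r)/3 = -2 + (E + 2*r)/3 = -2 + (E/3 + 2*r/3) = -2 + E/3 + 2*r/3)
L(m, Q) = -5/3 + 2*Q/3 (L(m, Q) = -2 + (⅓)*1 + 2*Q/3 = -2 + ⅓ + 2*Q/3 = -5/3 + 2*Q/3)
A(W) = 5/3 + W (A(W) = W - (-5/3 + (⅔)*0) = W - (-5/3 + 0) = W - 1*(-5/3) = W + 5/3 = 5/3 + W)
U(f, T) = 0 (U(f, T) = 0*T = 0)
U(-14, 4) + A(16) = 0 + (5/3 + 16) = 0 + 53/3 = 53/3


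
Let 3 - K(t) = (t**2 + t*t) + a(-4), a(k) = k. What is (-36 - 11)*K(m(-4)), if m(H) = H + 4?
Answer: -329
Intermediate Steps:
m(H) = 4 + H
K(t) = 7 - 2*t**2 (K(t) = 3 - ((t**2 + t*t) - 4) = 3 - ((t**2 + t**2) - 4) = 3 - (2*t**2 - 4) = 3 - (-4 + 2*t**2) = 3 + (4 - 2*t**2) = 7 - 2*t**2)
(-36 - 11)*K(m(-4)) = (-36 - 11)*(7 - 2*(4 - 4)**2) = -47*(7 - 2*0**2) = -47*(7 - 2*0) = -47*(7 + 0) = -47*7 = -329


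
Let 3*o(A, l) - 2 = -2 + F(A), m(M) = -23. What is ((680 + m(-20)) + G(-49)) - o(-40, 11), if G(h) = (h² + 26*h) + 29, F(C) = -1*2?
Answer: 5441/3 ≈ 1813.7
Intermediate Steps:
F(C) = -2
G(h) = 29 + h² + 26*h
o(A, l) = -⅔ (o(A, l) = ⅔ + (-2 - 2)/3 = ⅔ + (⅓)*(-4) = ⅔ - 4/3 = -⅔)
((680 + m(-20)) + G(-49)) - o(-40, 11) = ((680 - 23) + (29 + (-49)² + 26*(-49))) - 1*(-⅔) = (657 + (29 + 2401 - 1274)) + ⅔ = (657 + 1156) + ⅔ = 1813 + ⅔ = 5441/3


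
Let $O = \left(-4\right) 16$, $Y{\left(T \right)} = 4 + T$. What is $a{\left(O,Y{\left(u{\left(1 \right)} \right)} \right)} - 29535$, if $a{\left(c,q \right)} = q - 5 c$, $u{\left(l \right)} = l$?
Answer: $-29210$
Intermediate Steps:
$O = -64$
$a{\left(O,Y{\left(u{\left(1 \right)} \right)} \right)} - 29535 = \left(\left(4 + 1\right) - -320\right) - 29535 = \left(5 + 320\right) - 29535 = 325 - 29535 = -29210$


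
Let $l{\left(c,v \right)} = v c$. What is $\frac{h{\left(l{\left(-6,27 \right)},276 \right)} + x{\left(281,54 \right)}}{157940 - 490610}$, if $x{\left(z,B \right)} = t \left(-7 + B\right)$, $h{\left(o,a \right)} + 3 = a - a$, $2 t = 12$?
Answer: $- \frac{93}{110890} \approx -0.00083867$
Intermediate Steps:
$t = 6$ ($t = \frac{1}{2} \cdot 12 = 6$)
$l{\left(c,v \right)} = c v$
$h{\left(o,a \right)} = -3$ ($h{\left(o,a \right)} = -3 + \left(a - a\right) = -3 + 0 = -3$)
$x{\left(z,B \right)} = -42 + 6 B$ ($x{\left(z,B \right)} = 6 \left(-7 + B\right) = -42 + 6 B$)
$\frac{h{\left(l{\left(-6,27 \right)},276 \right)} + x{\left(281,54 \right)}}{157940 - 490610} = \frac{-3 + \left(-42 + 6 \cdot 54\right)}{157940 - 490610} = \frac{-3 + \left(-42 + 324\right)}{-332670} = \left(-3 + 282\right) \left(- \frac{1}{332670}\right) = 279 \left(- \frac{1}{332670}\right) = - \frac{93}{110890}$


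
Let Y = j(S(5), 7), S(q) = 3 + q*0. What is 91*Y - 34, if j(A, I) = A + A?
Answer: 512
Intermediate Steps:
S(q) = 3 (S(q) = 3 + 0 = 3)
j(A, I) = 2*A
Y = 6 (Y = 2*3 = 6)
91*Y - 34 = 91*6 - 34 = 546 - 34 = 512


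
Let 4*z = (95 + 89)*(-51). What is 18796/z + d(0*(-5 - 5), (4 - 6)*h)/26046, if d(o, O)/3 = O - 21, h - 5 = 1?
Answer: -27210715/3394662 ≈ -8.0157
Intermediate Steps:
h = 6 (h = 5 + 1 = 6)
d(o, O) = -63 + 3*O (d(o, O) = 3*(O - 21) = 3*(-21 + O) = -63 + 3*O)
z = -2346 (z = ((95 + 89)*(-51))/4 = (184*(-51))/4 = (1/4)*(-9384) = -2346)
18796/z + d(0*(-5 - 5), (4 - 6)*h)/26046 = 18796/(-2346) + (-63 + 3*((4 - 6)*6))/26046 = 18796*(-1/2346) + (-63 + 3*(-2*6))*(1/26046) = -9398/1173 + (-63 + 3*(-12))*(1/26046) = -9398/1173 + (-63 - 36)*(1/26046) = -9398/1173 - 99*1/26046 = -9398/1173 - 11/2894 = -27210715/3394662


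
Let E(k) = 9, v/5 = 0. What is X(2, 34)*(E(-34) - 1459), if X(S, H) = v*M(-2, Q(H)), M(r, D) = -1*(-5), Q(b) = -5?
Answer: 0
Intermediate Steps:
v = 0 (v = 5*0 = 0)
M(r, D) = 5
X(S, H) = 0 (X(S, H) = 0*5 = 0)
X(2, 34)*(E(-34) - 1459) = 0*(9 - 1459) = 0*(-1450) = 0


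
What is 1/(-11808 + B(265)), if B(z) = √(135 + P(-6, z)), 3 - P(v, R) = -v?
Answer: -984/11619061 - √33/69714366 ≈ -8.4771e-5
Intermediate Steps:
P(v, R) = 3 + v (P(v, R) = 3 - (-1)*v = 3 + v)
B(z) = 2*√33 (B(z) = √(135 + (3 - 6)) = √(135 - 3) = √132 = 2*√33)
1/(-11808 + B(265)) = 1/(-11808 + 2*√33)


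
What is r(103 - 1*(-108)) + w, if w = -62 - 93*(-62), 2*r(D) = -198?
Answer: 5605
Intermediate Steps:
r(D) = -99 (r(D) = (½)*(-198) = -99)
w = 5704 (w = -62 + 5766 = 5704)
r(103 - 1*(-108)) + w = -99 + 5704 = 5605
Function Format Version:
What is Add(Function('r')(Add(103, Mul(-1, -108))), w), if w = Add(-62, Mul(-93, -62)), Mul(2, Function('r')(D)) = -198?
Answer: 5605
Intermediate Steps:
Function('r')(D) = -99 (Function('r')(D) = Mul(Rational(1, 2), -198) = -99)
w = 5704 (w = Add(-62, 5766) = 5704)
Add(Function('r')(Add(103, Mul(-1, -108))), w) = Add(-99, 5704) = 5605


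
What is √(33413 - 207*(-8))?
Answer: √35069 ≈ 187.27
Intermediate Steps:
√(33413 - 207*(-8)) = √(33413 + 1656) = √35069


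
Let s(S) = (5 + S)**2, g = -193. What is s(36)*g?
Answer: -324433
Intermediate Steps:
s(36)*g = (5 + 36)**2*(-193) = 41**2*(-193) = 1681*(-193) = -324433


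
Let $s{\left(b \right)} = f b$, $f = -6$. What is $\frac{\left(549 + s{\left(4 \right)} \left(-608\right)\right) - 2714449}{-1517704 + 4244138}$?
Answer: $- \frac{1349654}{1363217} \approx -0.99005$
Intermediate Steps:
$s{\left(b \right)} = - 6 b$
$\frac{\left(549 + s{\left(4 \right)} \left(-608\right)\right) - 2714449}{-1517704 + 4244138} = \frac{\left(549 + \left(-6\right) 4 \left(-608\right)\right) - 2714449}{-1517704 + 4244138} = \frac{\left(549 - -14592\right) - 2714449}{2726434} = \left(\left(549 + 14592\right) - 2714449\right) \frac{1}{2726434} = \left(15141 - 2714449\right) \frac{1}{2726434} = \left(-2699308\right) \frac{1}{2726434} = - \frac{1349654}{1363217}$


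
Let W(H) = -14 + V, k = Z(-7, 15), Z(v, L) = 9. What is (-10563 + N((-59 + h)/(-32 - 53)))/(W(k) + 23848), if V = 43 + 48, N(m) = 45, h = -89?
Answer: -3506/7975 ≈ -0.43962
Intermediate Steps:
k = 9
V = 91
W(H) = 77 (W(H) = -14 + 91 = 77)
(-10563 + N((-59 + h)/(-32 - 53)))/(W(k) + 23848) = (-10563 + 45)/(77 + 23848) = -10518/23925 = -10518*1/23925 = -3506/7975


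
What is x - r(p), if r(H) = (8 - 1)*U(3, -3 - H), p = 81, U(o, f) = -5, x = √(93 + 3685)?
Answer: 35 + √3778 ≈ 96.465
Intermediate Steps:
x = √3778 ≈ 61.465
r(H) = -35 (r(H) = (8 - 1)*(-5) = 7*(-5) = -35)
x - r(p) = √3778 - 1*(-35) = √3778 + 35 = 35 + √3778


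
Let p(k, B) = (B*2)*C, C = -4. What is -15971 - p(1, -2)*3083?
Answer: -65299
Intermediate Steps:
p(k, B) = -8*B (p(k, B) = (B*2)*(-4) = (2*B)*(-4) = -8*B)
-15971 - p(1, -2)*3083 = -15971 - (-8*(-2))*3083 = -15971 - 16*3083 = -15971 - 1*49328 = -15971 - 49328 = -65299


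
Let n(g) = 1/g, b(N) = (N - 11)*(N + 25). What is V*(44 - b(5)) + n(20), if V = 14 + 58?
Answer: 322561/20 ≈ 16128.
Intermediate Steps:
b(N) = (-11 + N)*(25 + N)
V = 72
V*(44 - b(5)) + n(20) = 72*(44 - (-275 + 5**2 + 14*5)) + 1/20 = 72*(44 - (-275 + 25 + 70)) + 1/20 = 72*(44 - 1*(-180)) + 1/20 = 72*(44 + 180) + 1/20 = 72*224 + 1/20 = 16128 + 1/20 = 322561/20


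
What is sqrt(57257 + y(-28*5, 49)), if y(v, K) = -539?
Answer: 3*sqrt(6302) ≈ 238.16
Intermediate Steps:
sqrt(57257 + y(-28*5, 49)) = sqrt(57257 - 539) = sqrt(56718) = 3*sqrt(6302)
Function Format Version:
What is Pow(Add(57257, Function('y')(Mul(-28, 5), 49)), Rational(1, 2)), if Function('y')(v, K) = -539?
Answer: Mul(3, Pow(6302, Rational(1, 2))) ≈ 238.16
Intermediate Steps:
Pow(Add(57257, Function('y')(Mul(-28, 5), 49)), Rational(1, 2)) = Pow(Add(57257, -539), Rational(1, 2)) = Pow(56718, Rational(1, 2)) = Mul(3, Pow(6302, Rational(1, 2)))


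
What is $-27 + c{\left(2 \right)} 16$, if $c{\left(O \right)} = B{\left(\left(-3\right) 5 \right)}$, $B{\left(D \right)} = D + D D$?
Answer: $3333$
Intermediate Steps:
$B{\left(D \right)} = D + D^{2}$
$c{\left(O \right)} = 210$ ($c{\left(O \right)} = \left(-3\right) 5 \left(1 - 15\right) = - 15 \left(1 - 15\right) = \left(-15\right) \left(-14\right) = 210$)
$-27 + c{\left(2 \right)} 16 = -27 + 210 \cdot 16 = -27 + 3360 = 3333$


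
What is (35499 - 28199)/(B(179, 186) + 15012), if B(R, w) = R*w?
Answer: 3650/24153 ≈ 0.15112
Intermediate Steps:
(35499 - 28199)/(B(179, 186) + 15012) = (35499 - 28199)/(179*186 + 15012) = 7300/(33294 + 15012) = 7300/48306 = 7300*(1/48306) = 3650/24153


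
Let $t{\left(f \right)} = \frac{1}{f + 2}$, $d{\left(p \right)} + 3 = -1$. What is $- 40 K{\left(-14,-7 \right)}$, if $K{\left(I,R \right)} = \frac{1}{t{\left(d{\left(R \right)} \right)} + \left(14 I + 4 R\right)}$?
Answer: $\frac{80}{449} \approx 0.17817$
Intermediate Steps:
$d{\left(p \right)} = -4$ ($d{\left(p \right)} = -3 - 1 = -4$)
$t{\left(f \right)} = \frac{1}{2 + f}$
$K{\left(I,R \right)} = \frac{1}{- \frac{1}{2} + 4 R + 14 I}$ ($K{\left(I,R \right)} = \frac{1}{\frac{1}{2 - 4} + \left(14 I + 4 R\right)} = \frac{1}{\frac{1}{-2} + \left(4 R + 14 I\right)} = \frac{1}{- \frac{1}{2} + \left(4 R + 14 I\right)} = \frac{1}{- \frac{1}{2} + 4 R + 14 I}$)
$- 40 K{\left(-14,-7 \right)} = - 40 \frac{2}{-1 + 8 \left(-7\right) + 28 \left(-14\right)} = - 40 \frac{2}{-1 - 56 - 392} = - 40 \frac{2}{-449} = - 40 \cdot 2 \left(- \frac{1}{449}\right) = \left(-40\right) \left(- \frac{2}{449}\right) = \frac{80}{449}$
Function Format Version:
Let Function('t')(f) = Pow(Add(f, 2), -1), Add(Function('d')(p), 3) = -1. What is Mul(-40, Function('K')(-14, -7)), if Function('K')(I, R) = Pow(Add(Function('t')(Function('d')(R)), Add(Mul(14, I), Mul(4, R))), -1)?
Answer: Rational(80, 449) ≈ 0.17817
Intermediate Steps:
Function('d')(p) = -4 (Function('d')(p) = Add(-3, -1) = -4)
Function('t')(f) = Pow(Add(2, f), -1)
Function('K')(I, R) = Pow(Add(Rational(-1, 2), Mul(4, R), Mul(14, I)), -1) (Function('K')(I, R) = Pow(Add(Pow(Add(2, -4), -1), Add(Mul(14, I), Mul(4, R))), -1) = Pow(Add(Pow(-2, -1), Add(Mul(4, R), Mul(14, I))), -1) = Pow(Add(Rational(-1, 2), Add(Mul(4, R), Mul(14, I))), -1) = Pow(Add(Rational(-1, 2), Mul(4, R), Mul(14, I)), -1))
Mul(-40, Function('K')(-14, -7)) = Mul(-40, Mul(2, Pow(Add(-1, Mul(8, -7), Mul(28, -14)), -1))) = Mul(-40, Mul(2, Pow(Add(-1, -56, -392), -1))) = Mul(-40, Mul(2, Pow(-449, -1))) = Mul(-40, Mul(2, Rational(-1, 449))) = Mul(-40, Rational(-2, 449)) = Rational(80, 449)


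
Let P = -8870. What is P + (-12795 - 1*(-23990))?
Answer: 2325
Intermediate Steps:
P + (-12795 - 1*(-23990)) = -8870 + (-12795 - 1*(-23990)) = -8870 + (-12795 + 23990) = -8870 + 11195 = 2325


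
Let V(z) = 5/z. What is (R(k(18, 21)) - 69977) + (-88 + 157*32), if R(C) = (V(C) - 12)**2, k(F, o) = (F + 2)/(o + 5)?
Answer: -260043/4 ≈ -65011.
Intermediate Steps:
k(F, o) = (2 + F)/(5 + o)
R(C) = (-12 + 5/C)**2 (R(C) = (5/C - 12)**2 = (-12 + 5/C)**2)
(R(k(18, 21)) - 69977) + (-88 + 157*32) = ((-5 + 12*((2 + 18)/(5 + 21)))**2/((2 + 18)/(5 + 21))**2 - 69977) + (-88 + 157*32) = ((-5 + 12*(20/26))**2/(20/26)**2 - 69977) + (-88 + 5024) = ((-5 + 12*((1/26)*20))**2/((1/26)*20)**2 - 69977) + 4936 = ((-5 + 12*(10/13))**2/(10/13)**2 - 69977) + 4936 = (169*(-5 + 120/13)**2/100 - 69977) + 4936 = (169*(55/13)**2/100 - 69977) + 4936 = ((169/100)*(3025/169) - 69977) + 4936 = (121/4 - 69977) + 4936 = -279787/4 + 4936 = -260043/4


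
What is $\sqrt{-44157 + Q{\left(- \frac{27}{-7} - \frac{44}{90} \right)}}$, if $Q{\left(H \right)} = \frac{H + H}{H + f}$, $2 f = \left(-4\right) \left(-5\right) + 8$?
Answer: $\frac{5 i \sqrt{52867547743}}{5471} \approx 210.13 i$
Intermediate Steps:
$f = 14$ ($f = \frac{\left(-4\right) \left(-5\right) + 8}{2} = \frac{20 + 8}{2} = \frac{1}{2} \cdot 28 = 14$)
$Q{\left(H \right)} = \frac{2 H}{14 + H}$ ($Q{\left(H \right)} = \frac{H + H}{H + 14} = \frac{2 H}{14 + H}$)
$\sqrt{-44157 + Q{\left(- \frac{27}{-7} - \frac{44}{90} \right)}} = \sqrt{-44157 + \frac{2 \left(- \frac{27}{-7} - \frac{44}{90}\right)}{14 - \left(- \frac{27}{7} + \frac{22}{45}\right)}} = \sqrt{-44157 + \frac{2 \left(\left(-27\right) \left(- \frac{1}{7}\right) - \frac{22}{45}\right)}{14 - - \frac{1061}{315}}} = \sqrt{-44157 + \frac{2 \left(\frac{27}{7} - \frac{22}{45}\right)}{14 + \left(\frac{27}{7} - \frac{22}{45}\right)}} = \sqrt{-44157 + 2 \cdot \frac{1061}{315} \frac{1}{14 + \frac{1061}{315}}} = \sqrt{-44157 + 2 \cdot \frac{1061}{315} \frac{1}{\frac{5471}{315}}} = \sqrt{-44157 + 2 \cdot \frac{1061}{315} \cdot \frac{315}{5471}} = \sqrt{-44157 + \frac{2122}{5471}} = \sqrt{- \frac{241580825}{5471}} = \frac{5 i \sqrt{52867547743}}{5471}$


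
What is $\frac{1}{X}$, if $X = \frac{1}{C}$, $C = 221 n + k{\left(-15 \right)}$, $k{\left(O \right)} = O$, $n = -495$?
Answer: $-109410$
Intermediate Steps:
$C = -109410$ ($C = 221 \left(-495\right) - 15 = -109395 - 15 = -109410$)
$X = - \frac{1}{109410}$ ($X = \frac{1}{-109410} = - \frac{1}{109410} \approx -9.1399 \cdot 10^{-6}$)
$\frac{1}{X} = \frac{1}{- \frac{1}{109410}} = -109410$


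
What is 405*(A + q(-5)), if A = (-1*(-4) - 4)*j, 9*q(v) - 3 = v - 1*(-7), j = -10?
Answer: 225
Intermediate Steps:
q(v) = 10/9 + v/9 (q(v) = 1/3 + (v - 1*(-7))/9 = 1/3 + (v + 7)/9 = 1/3 + (7 + v)/9 = 1/3 + (7/9 + v/9) = 10/9 + v/9)
A = 0 (A = (-1*(-4) - 4)*(-10) = (4 - 4)*(-10) = 0*(-10) = 0)
405*(A + q(-5)) = 405*(0 + (10/9 + (1/9)*(-5))) = 405*(0 + (10/9 - 5/9)) = 405*(0 + 5/9) = 405*(5/9) = 225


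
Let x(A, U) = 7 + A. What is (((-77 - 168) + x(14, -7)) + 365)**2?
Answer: 19881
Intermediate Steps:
(((-77 - 168) + x(14, -7)) + 365)**2 = (((-77 - 168) + (7 + 14)) + 365)**2 = ((-245 + 21) + 365)**2 = (-224 + 365)**2 = 141**2 = 19881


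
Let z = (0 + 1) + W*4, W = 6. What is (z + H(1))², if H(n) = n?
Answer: 676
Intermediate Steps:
z = 25 (z = (0 + 1) + 6*4 = 1 + 24 = 25)
(z + H(1))² = (25 + 1)² = 26² = 676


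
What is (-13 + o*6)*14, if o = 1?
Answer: -98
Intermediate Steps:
(-13 + o*6)*14 = (-13 + 1*6)*14 = (-13 + 6)*14 = -7*14 = -98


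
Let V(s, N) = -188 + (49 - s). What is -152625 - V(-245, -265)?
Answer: -152731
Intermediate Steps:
V(s, N) = -139 - s
-152625 - V(-245, -265) = -152625 - (-139 - 1*(-245)) = -152625 - (-139 + 245) = -152625 - 1*106 = -152625 - 106 = -152731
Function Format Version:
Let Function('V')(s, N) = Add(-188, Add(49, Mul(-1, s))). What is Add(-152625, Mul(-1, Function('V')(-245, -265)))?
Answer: -152731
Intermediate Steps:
Function('V')(s, N) = Add(-139, Mul(-1, s))
Add(-152625, Mul(-1, Function('V')(-245, -265))) = Add(-152625, Mul(-1, Add(-139, Mul(-1, -245)))) = Add(-152625, Mul(-1, Add(-139, 245))) = Add(-152625, Mul(-1, 106)) = Add(-152625, -106) = -152731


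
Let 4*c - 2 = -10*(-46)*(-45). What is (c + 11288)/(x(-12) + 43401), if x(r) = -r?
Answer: 12227/86826 ≈ 0.14082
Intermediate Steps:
c = -10349/2 (c = ½ + (-10*(-46)*(-45))/4 = ½ + (460*(-45))/4 = ½ + (¼)*(-20700) = ½ - 5175 = -10349/2 ≈ -5174.5)
(c + 11288)/(x(-12) + 43401) = (-10349/2 + 11288)/(-1*(-12) + 43401) = 12227/(2*(12 + 43401)) = (12227/2)/43413 = (12227/2)*(1/43413) = 12227/86826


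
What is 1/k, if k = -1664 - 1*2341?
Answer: -1/4005 ≈ -0.00024969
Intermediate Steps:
k = -4005 (k = -1664 - 2341 = -4005)
1/k = 1/(-4005) = -1/4005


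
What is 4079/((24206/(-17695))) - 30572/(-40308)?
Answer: -727151742227/243923862 ≈ -2981.1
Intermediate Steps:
4079/((24206/(-17695))) - 30572/(-40308) = 4079/((24206*(-1/17695))) - 30572*(-1/40308) = 4079/(-24206/17695) + 7643/10077 = 4079*(-17695/24206) + 7643/10077 = -72177905/24206 + 7643/10077 = -727151742227/243923862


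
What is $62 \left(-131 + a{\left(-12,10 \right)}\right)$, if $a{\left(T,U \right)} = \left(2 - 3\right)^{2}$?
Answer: $-8060$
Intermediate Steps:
$a{\left(T,U \right)} = 1$ ($a{\left(T,U \right)} = \left(-1\right)^{2} = 1$)
$62 \left(-131 + a{\left(-12,10 \right)}\right) = 62 \left(-131 + 1\right) = 62 \left(-130\right) = -8060$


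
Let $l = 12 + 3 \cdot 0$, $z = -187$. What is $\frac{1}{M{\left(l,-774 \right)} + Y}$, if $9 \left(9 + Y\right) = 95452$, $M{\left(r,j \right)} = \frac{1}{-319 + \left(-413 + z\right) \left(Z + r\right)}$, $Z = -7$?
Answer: $\frac{29871}{316536340} \approx 9.4368 \cdot 10^{-5}$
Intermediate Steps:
$l = 12$ ($l = 12 + 0 = 12$)
$M{\left(r,j \right)} = \frac{1}{3881 - 600 r}$ ($M{\left(r,j \right)} = \frac{1}{-319 + \left(-413 - 187\right) \left(-7 + r\right)} = \frac{1}{-319 - 600 \left(-7 + r\right)} = \frac{1}{-319 - \left(-4200 + 600 r\right)} = \frac{1}{3881 - 600 r}$)
$Y = \frac{95371}{9}$ ($Y = -9 + \frac{1}{9} \cdot 95452 = -9 + \frac{95452}{9} = \frac{95371}{9} \approx 10597.0$)
$\frac{1}{M{\left(l,-774 \right)} + Y} = \frac{1}{\frac{1}{3881 - 7200} + \frac{95371}{9}} = \frac{1}{\frac{1}{-3319} + \frac{95371}{9}} = \frac{1}{- \frac{1}{3319} + \frac{95371}{9}} = \frac{1}{\frac{316536340}{29871}} = \frac{29871}{316536340}$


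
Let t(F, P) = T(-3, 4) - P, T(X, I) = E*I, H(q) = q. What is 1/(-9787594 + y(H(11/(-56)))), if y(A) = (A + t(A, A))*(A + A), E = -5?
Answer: -7/68513103 ≈ -1.0217e-7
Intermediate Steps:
T(X, I) = -5*I
t(F, P) = -20 - P (t(F, P) = -5*4 - P = -20 - P)
y(A) = -40*A (y(A) = (A + (-20 - A))*(A + A) = -40*A)
1/(-9787594 + y(H(11/(-56)))) = 1/(-9787594 - 440/(-56)) = 1/(-9787594 - 440*(-1)/56) = 1/(-9787594 - 40*(-11/56)) = 1/(-9787594 + 55/7) = 1/(-68513103/7) = -7/68513103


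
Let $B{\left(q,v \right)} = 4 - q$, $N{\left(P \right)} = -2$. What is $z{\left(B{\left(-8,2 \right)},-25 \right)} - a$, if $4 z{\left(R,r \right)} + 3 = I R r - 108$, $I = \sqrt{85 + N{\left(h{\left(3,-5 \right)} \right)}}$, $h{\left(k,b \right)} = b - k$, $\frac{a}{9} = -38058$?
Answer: $\frac{1369977}{4} - 75 \sqrt{83} \approx 3.4181 \cdot 10^{5}$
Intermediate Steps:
$a = -342522$ ($a = 9 \left(-38058\right) = -342522$)
$I = \sqrt{83}$ ($I = \sqrt{85 - 2} = \sqrt{83} \approx 9.1104$)
$z{\left(R,r \right)} = - \frac{111}{4} + \frac{R r \sqrt{83}}{4}$ ($z{\left(R,r \right)} = - \frac{3}{4} + \frac{\sqrt{83} R r - 108}{4} = - \frac{3}{4} + \frac{R \sqrt{83} r - 108}{4} = - \frac{3}{4} + \frac{R r \sqrt{83} - 108}{4} = - \frac{3}{4} + \frac{-108 + R r \sqrt{83}}{4} = - \frac{3}{4} + \left(-27 + \frac{R r \sqrt{83}}{4}\right) = - \frac{111}{4} + \frac{R r \sqrt{83}}{4}$)
$z{\left(B{\left(-8,2 \right)},-25 \right)} - a = \left(- \frac{111}{4} + \frac{1}{4} \left(4 - -8\right) \left(-25\right) \sqrt{83}\right) - -342522 = \left(- \frac{111}{4} + \frac{1}{4} \left(4 + 8\right) \left(-25\right) \sqrt{83}\right) + 342522 = \left(- \frac{111}{4} + \frac{1}{4} \cdot 12 \left(-25\right) \sqrt{83}\right) + 342522 = \left(- \frac{111}{4} - 75 \sqrt{83}\right) + 342522 = \frac{1369977}{4} - 75 \sqrt{83}$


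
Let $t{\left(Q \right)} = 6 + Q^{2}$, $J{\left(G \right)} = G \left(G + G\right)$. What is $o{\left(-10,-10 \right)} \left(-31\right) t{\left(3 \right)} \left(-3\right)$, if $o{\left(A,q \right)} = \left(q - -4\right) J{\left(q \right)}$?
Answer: $-1674000$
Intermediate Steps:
$J{\left(G \right)} = 2 G^{2}$ ($J{\left(G \right)} = G 2 G = 2 G^{2}$)
$o{\left(A,q \right)} = 2 q^{2} \left(4 + q\right)$ ($o{\left(A,q \right)} = \left(q - -4\right) 2 q^{2} = \left(q + 4\right) 2 q^{2} = \left(4 + q\right) 2 q^{2} = 2 q^{2} \left(4 + q\right)$)
$o{\left(-10,-10 \right)} \left(-31\right) t{\left(3 \right)} \left(-3\right) = 2 \left(-10\right)^{2} \left(4 - 10\right) \left(-31\right) \left(6 + 3^{2}\right) \left(-3\right) = 2 \cdot 100 \left(-6\right) \left(-31\right) \left(6 + 9\right) \left(-3\right) = \left(-1200\right) \left(-31\right) 15 \left(-3\right) = 37200 \left(-45\right) = -1674000$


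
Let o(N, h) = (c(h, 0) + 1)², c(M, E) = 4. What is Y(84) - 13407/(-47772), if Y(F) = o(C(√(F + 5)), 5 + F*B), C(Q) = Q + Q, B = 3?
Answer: 402569/15924 ≈ 25.281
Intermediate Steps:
C(Q) = 2*Q
o(N, h) = 25 (o(N, h) = (4 + 1)² = 5² = 25)
Y(F) = 25
Y(84) - 13407/(-47772) = 25 - 13407/(-47772) = 25 - 13407*(-1)/47772 = 25 - 1*(-4469/15924) = 25 + 4469/15924 = 402569/15924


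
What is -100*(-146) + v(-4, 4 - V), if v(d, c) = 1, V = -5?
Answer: 14601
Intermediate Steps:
-100*(-146) + v(-4, 4 - V) = -100*(-146) + 1 = 14600 + 1 = 14601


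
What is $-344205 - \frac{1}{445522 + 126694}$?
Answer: $- \frac{196959608281}{572216} \approx -3.4421 \cdot 10^{5}$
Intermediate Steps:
$-344205 - \frac{1}{445522 + 126694} = -344205 - \frac{1}{572216} = - \frac{196959608281}{572216}$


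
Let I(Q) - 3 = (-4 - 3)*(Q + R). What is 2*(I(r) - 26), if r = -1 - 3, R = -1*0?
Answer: 10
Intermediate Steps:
R = 0
r = -4
I(Q) = 3 - 7*Q (I(Q) = 3 + (-4 - 3)*(Q + 0) = 3 - 7*Q)
2*(I(r) - 26) = 2*((3 - 7*(-4)) - 26) = 2*((3 + 28) - 26) = 2*(31 - 26) = 2*5 = 10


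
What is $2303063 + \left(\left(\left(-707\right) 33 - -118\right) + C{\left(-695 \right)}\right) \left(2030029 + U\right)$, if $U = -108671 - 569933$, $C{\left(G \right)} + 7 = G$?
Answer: $-32317025812$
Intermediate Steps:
$C{\left(G \right)} = -7 + G$
$U = -678604$
$2303063 + \left(\left(\left(-707\right) 33 - -118\right) + C{\left(-695 \right)}\right) \left(2030029 + U\right) = 2303063 + \left(\left(\left(-707\right) 33 - -118\right) - 702\right) \left(2030029 - 678604\right) = 2303063 + \left(\left(-23331 + \left(-51 + 169\right)\right) - 702\right) 1351425 = 2303063 + \left(\left(-23331 + 118\right) - 702\right) 1351425 = 2303063 + \left(-23213 - 702\right) 1351425 = 2303063 - 32319328875 = -32317025812$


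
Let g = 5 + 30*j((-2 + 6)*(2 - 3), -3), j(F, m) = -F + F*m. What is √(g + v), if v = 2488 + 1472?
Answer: √4445 ≈ 66.671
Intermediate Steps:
v = 3960
g = 485 (g = 5 + 30*(((-2 + 6)*(2 - 3))*(-1 - 3)) = 5 + 30*((4*(-1))*(-4)) = 5 + 30*(-4*(-4)) = 5 + 30*16 = 5 + 480 = 485)
√(g + v) = √(485 + 3960) = √4445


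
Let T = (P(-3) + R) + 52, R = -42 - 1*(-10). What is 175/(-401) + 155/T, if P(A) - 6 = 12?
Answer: 55505/15238 ≈ 3.6425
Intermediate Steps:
R = -32 (R = -42 + 10 = -32)
P(A) = 18 (P(A) = 6 + 12 = 18)
T = 38 (T = (18 - 32) + 52 = -14 + 52 = 38)
175/(-401) + 155/T = 175/(-401) + 155/38 = 175*(-1/401) + 155*(1/38) = -175/401 + 155/38 = 55505/15238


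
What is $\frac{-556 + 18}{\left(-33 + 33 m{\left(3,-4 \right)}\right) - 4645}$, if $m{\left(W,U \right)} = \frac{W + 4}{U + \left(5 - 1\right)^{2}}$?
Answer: $\frac{2152}{18635} \approx 0.11548$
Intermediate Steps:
$m{\left(W,U \right)} = \frac{4 + W}{16 + U}$ ($m{\left(W,U \right)} = \frac{4 + W}{U + 4^{2}} = \frac{4 + W}{U + 16} = \frac{4 + W}{16 + U}$)
$\frac{-556 + 18}{\left(-33 + 33 m{\left(3,-4 \right)}\right) - 4645} = \frac{-556 + 18}{\left(-33 + 33 \frac{4 + 3}{16 - 4}\right) - 4645} = - \frac{538}{\left(-33 + 33 \cdot \frac{1}{12} \cdot 7\right) - 4645} = - \frac{538}{\left(-33 + 33 \cdot \frac{7}{12}\right) - 4645} = - \frac{538}{\left(-33 + \frac{77}{4}\right) - 4645} = - \frac{538}{- \frac{55}{4} - 4645} = - \frac{538}{- \frac{18635}{4}} = \left(-538\right) \left(- \frac{4}{18635}\right) = \frac{2152}{18635}$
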